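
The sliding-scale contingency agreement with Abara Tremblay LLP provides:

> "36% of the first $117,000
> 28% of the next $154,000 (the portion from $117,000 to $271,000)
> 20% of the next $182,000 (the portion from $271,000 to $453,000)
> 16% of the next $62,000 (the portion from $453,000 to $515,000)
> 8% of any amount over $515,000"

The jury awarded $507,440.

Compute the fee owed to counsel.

$130,350.40

First $117,000 at 36% = $42,120.00
Next $154,000 at 28% = $43,120.00
Next $182,000 at 20% = $36,400.00
Remaining $54,440 at 16% = $8,710.40
Fee: $42,120.00 + $43,120.00 + $36,400.00 + $8,710.40 = $130,350.40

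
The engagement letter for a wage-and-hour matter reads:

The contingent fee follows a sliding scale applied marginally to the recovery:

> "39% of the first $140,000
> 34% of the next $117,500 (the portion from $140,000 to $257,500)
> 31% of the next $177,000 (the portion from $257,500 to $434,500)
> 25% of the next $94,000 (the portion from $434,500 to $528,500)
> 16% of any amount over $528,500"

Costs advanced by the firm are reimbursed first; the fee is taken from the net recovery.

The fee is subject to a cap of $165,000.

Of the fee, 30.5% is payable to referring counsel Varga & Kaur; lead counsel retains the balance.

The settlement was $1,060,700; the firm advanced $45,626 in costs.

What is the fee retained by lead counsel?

$114,675.00

Fee base (net of costs): $1,060,700 − $45,626 = $1,015,074
First $140,000 at 39% = $54,600.00
Next $117,500 at 34% = $39,950.00
Next $177,000 at 31% = $54,870.00
Next $94,000 at 25% = $23,500.00
Remaining $486,574 at 16% = $77,851.84
Fee: $54,600.00 + $39,950.00 + $54,870.00 + $23,500.00 + $77,851.84 = $250,771.84
$250,771.84 exceeds the $165,000 cap, so the fee is capped at $165,000.00.
Referral share: 30.5% of $165,000.00 = $50,325.00; lead counsel retains $165,000.00 − $50,325.00 = $114,675.00.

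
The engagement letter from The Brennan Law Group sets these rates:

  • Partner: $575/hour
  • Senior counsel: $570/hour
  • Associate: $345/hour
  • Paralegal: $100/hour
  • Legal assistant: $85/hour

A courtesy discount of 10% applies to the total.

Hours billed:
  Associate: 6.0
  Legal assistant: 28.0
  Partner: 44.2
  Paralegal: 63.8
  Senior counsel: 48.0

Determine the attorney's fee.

Partner: 44.2 × $575 = $25,415.00
Senior counsel: 48.0 × $570 = $27,360.00
Associate: 6.0 × $345 = $2,070.00
Paralegal: 63.8 × $100 = $6,380.00
Legal assistant: 28.0 × $85 = $2,380.00
Subtotal: $63,605.00
Less 10% discount: −$6,360.50
Total: $63,605.00 − $6,360.50 = $57,244.50

$57,244.50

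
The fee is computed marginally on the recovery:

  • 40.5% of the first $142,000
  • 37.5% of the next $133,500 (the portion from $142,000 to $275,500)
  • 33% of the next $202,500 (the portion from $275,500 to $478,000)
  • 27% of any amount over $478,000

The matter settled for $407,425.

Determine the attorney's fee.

First $142,000 at 40.5% = $57,510.00
Next $133,500 at 37.5% = $50,062.50
Remaining $131,925 at 33% = $43,535.25
Fee: $57,510.00 + $50,062.50 + $43,535.25 = $151,107.75

$151,107.75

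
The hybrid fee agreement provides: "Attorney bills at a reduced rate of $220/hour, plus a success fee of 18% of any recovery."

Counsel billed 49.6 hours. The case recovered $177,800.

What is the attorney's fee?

Hourly: 49.6 × $220 = $10,912.00
Success fee: 18% of $177,800 = $32,004.00
Total: $10,912.00 + $32,004.00 = $42,916.00

$42,916.00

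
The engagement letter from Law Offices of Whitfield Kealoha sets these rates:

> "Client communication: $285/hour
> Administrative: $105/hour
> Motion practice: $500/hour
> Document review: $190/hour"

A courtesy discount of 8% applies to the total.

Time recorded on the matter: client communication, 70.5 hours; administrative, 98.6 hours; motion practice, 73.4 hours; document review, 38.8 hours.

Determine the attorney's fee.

Client communication: 70.5 × $285 = $20,092.50
Administrative: 98.6 × $105 = $10,353.00
Motion practice: 73.4 × $500 = $36,700.00
Document review: 38.8 × $190 = $7,372.00
Subtotal: $74,517.50
Less 8% discount: −$5,961.40
Total: $74,517.50 − $5,961.40 = $68,556.10

$68,556.10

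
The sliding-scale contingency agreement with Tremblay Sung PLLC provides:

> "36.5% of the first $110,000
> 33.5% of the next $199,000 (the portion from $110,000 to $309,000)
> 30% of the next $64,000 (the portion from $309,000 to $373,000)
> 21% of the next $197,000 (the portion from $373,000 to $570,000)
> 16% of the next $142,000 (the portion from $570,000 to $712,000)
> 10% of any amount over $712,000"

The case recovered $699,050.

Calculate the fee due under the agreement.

$188,033.00

First $110,000 at 36.5% = $40,150.00
Next $199,000 at 33.5% = $66,665.00
Next $64,000 at 30% = $19,200.00
Next $197,000 at 21% = $41,370.00
Remaining $129,050 at 16% = $20,648.00
Fee: $40,150.00 + $66,665.00 + $19,200.00 + $41,370.00 + $20,648.00 = $188,033.00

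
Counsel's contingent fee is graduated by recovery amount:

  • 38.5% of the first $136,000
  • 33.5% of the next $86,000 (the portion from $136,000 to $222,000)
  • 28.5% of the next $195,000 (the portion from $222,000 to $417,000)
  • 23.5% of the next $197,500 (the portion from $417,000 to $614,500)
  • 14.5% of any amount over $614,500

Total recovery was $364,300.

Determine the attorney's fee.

First $136,000 at 38.5% = $52,360.00
Next $86,000 at 33.5% = $28,810.00
Remaining $142,300 at 28.5% = $40,555.50
Fee: $52,360.00 + $28,810.00 + $40,555.50 = $121,725.50

$121,725.50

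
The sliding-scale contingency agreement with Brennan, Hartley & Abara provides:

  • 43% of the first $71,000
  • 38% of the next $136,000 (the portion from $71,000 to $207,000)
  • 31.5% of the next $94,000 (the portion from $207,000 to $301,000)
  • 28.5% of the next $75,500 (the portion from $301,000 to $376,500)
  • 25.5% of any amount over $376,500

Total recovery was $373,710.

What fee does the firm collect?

First $71,000 at 43% = $30,530.00
Next $136,000 at 38% = $51,680.00
Next $94,000 at 31.5% = $29,610.00
Remaining $72,710 at 28.5% = $20,722.35
Fee: $30,530.00 + $51,680.00 + $29,610.00 + $20,722.35 = $132,542.35

$132,542.35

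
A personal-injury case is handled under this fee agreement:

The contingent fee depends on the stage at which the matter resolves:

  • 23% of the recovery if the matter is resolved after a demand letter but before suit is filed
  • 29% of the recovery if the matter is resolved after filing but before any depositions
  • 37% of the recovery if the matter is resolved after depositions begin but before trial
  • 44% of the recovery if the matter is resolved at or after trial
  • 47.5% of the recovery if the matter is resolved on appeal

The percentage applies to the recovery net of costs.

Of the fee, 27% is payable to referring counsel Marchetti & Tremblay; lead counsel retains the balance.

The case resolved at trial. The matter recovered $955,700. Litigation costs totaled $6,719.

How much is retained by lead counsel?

Fee base (net of costs): $955,700 − $6,719 = $948,981
The matter resolved at trial, so the 44% rate applies.
$948,981 × 44% = $417,551.64
Referral share: 27% of $417,551.64 = $112,738.94; lead counsel retains $417,551.64 − $112,738.94 = $304,812.70.

$304,812.70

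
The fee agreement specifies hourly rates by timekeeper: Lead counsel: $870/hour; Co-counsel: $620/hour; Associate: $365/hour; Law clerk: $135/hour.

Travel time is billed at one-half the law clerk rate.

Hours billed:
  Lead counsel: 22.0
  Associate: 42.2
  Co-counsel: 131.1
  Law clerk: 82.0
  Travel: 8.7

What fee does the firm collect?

Lead counsel: 22.0 × $870 = $19,140.00
Co-counsel: 131.1 × $620 = $81,282.00
Associate: 42.2 × $365 = $15,403.00
Law clerk: 82.0 × $135 = $11,070.00
Subtotal: $19,140.00 + $81,282.00 + $15,403.00 + $11,070.00 = $126,895.00
Travel: 8.7 × ($135 ÷ 2) = 8.7 × $67.50 = $587.25
Total: $126,895.00 + $587.25 = $127,482.25

$127,482.25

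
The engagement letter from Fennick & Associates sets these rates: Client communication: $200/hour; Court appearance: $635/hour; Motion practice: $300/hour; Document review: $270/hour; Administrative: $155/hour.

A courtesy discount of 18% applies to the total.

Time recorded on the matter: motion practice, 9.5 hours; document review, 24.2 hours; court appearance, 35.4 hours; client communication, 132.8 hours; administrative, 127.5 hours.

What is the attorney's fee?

Client communication: 132.8 × $200 = $26,560.00
Court appearance: 35.4 × $635 = $22,479.00
Motion practice: 9.5 × $300 = $2,850.00
Document review: 24.2 × $270 = $6,534.00
Administrative: 127.5 × $155 = $19,762.50
Subtotal: $78,185.50
Less 18% discount: −$14,073.39
Total: $78,185.50 − $14,073.39 = $64,112.11

$64,112.11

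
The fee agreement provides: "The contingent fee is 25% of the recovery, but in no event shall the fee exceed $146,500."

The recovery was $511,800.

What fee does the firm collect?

25% of $511,800 = $127,950.00
That is under the $146,500 cap.

$127,950.00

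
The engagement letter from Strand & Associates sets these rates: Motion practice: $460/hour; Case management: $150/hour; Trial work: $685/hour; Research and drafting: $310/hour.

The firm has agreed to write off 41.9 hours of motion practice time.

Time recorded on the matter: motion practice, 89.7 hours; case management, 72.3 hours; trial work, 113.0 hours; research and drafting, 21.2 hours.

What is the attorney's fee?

$116,810.00

Motion practice: 89.7 × $460 = $41,262.00
Case management: 72.3 × $150 = $10,845.00
Trial work: 113.0 × $685 = $77,405.00
Research and drafting: 21.2 × $310 = $6,572.00
Subtotal: $136,084.00
Write-off: 41.9 × $460 = $19,274.00
Total: $136,084.00 − $19,274.00 = $116,810.00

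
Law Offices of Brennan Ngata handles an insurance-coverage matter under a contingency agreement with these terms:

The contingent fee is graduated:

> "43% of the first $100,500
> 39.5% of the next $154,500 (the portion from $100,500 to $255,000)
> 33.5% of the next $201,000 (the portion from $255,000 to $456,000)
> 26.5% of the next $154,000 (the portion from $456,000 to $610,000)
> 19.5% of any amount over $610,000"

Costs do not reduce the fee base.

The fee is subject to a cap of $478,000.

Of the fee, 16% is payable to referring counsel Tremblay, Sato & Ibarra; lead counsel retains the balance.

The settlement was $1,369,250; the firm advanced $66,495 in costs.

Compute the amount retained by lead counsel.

$302,770.65

Fee base is the gross recovery, $1,369,250; costs are reimbursed separately.
First $100,500 at 43% = $43,215.00
Next $154,500 at 39.5% = $61,027.50
Next $201,000 at 33.5% = $67,335.00
Next $154,000 at 26.5% = $40,810.00
Remaining $759,250 at 19.5% = $148,053.75
Fee: $43,215.00 + $61,027.50 + $67,335.00 + $40,810.00 + $148,053.75 = $360,441.25
$360,441.25 is under the $478,000 cap.
Referral share: 16% of $360,441.25 = $57,670.60; lead counsel retains $360,441.25 − $57,670.60 = $302,770.65.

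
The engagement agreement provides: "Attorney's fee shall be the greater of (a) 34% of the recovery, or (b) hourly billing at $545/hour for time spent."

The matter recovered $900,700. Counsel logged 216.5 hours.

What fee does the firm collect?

(a) 34% of $900,700 = $306,238.00
(b) 216.5 × $545 = $117,992.50
The greater is (a): $306,238.00.

$306,238.00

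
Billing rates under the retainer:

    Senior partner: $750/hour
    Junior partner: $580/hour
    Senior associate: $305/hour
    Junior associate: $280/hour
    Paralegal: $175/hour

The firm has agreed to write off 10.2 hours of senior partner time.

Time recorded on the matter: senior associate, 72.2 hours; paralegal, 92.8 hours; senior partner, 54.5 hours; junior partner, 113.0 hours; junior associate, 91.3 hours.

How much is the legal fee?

$162,590.00

Senior partner: 54.5 × $750 = $40,875.00
Junior partner: 113.0 × $580 = $65,540.00
Senior associate: 72.2 × $305 = $22,021.00
Junior associate: 91.3 × $280 = $25,564.00
Paralegal: 92.8 × $175 = $16,240.00
Subtotal: $170,240.00
Write-off: 10.2 × $750 = $7,650.00
Total: $170,240.00 − $7,650.00 = $162,590.00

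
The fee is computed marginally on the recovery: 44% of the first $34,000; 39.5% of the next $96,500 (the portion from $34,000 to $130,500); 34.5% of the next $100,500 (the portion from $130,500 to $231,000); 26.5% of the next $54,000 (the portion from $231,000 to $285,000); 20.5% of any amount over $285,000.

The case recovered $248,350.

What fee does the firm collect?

First $34,000 at 44% = $14,960.00
Next $96,500 at 39.5% = $38,117.50
Next $100,500 at 34.5% = $34,672.50
Remaining $17,350 at 26.5% = $4,597.75
Fee: $14,960.00 + $38,117.50 + $34,672.50 + $4,597.75 = $92,347.75

$92,347.75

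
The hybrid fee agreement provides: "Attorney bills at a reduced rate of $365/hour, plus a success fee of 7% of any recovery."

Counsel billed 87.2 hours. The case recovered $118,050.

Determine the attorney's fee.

Hourly: 87.2 × $365 = $31,828.00
Success fee: 7% of $118,050 = $8,263.50
Total: $31,828.00 + $8,263.50 = $40,091.50

$40,091.50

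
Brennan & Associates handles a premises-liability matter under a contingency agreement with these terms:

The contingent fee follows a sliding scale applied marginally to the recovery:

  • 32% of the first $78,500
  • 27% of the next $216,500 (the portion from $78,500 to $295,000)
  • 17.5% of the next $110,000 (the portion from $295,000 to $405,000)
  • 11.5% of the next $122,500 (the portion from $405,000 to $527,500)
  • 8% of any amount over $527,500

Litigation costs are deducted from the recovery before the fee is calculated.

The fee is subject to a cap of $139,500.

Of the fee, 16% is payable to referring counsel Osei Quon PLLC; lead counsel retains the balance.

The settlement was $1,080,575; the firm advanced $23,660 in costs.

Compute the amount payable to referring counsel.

Fee base (net of costs): $1,080,575 − $23,660 = $1,056,915
First $78,500 at 32% = $25,120.00
Next $216,500 at 27% = $58,455.00
Next $110,000 at 17.5% = $19,250.00
Next $122,500 at 11.5% = $14,087.50
Remaining $529,415 at 8% = $42,353.20
Fee: $25,120.00 + $58,455.00 + $19,250.00 + $14,087.50 + $42,353.20 = $159,265.70
$159,265.70 exceeds the $139,500 cap, so the fee is capped at $139,500.00.
Referral share: 16% of $139,500.00 = $22,320.00; lead counsel retains $139,500.00 − $22,320.00 = $117,180.00.

$22,320.00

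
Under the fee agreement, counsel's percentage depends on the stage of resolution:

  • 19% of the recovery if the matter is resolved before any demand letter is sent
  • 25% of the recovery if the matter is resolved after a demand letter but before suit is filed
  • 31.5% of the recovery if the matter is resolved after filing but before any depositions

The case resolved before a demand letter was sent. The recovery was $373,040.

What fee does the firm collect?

$70,877.60

The matter resolved before a demand letter was sent, so the 19% rate applies.
$373,040 × 19% = $70,877.60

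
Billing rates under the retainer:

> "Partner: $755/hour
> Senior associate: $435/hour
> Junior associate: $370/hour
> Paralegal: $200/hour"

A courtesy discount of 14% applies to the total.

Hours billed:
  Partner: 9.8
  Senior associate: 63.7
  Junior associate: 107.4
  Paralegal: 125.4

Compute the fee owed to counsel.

$85,936.79

Partner: 9.8 × $755 = $7,399.00
Senior associate: 63.7 × $435 = $27,709.50
Junior associate: 107.4 × $370 = $39,738.00
Paralegal: 125.4 × $200 = $25,080.00
Subtotal: $99,926.50
Less 14% discount: −$13,989.71
Total: $99,926.50 − $13,989.71 = $85,936.79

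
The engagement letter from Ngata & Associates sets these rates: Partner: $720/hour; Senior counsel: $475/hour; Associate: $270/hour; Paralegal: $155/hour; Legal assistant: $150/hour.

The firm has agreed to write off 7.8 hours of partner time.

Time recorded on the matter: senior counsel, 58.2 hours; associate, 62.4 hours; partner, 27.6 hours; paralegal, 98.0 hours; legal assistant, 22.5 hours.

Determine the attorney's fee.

Partner: 27.6 × $720 = $19,872.00
Senior counsel: 58.2 × $475 = $27,645.00
Associate: 62.4 × $270 = $16,848.00
Paralegal: 98.0 × $155 = $15,190.00
Legal assistant: 22.5 × $150 = $3,375.00
Subtotal: $82,930.00
Write-off: 7.8 × $720 = $5,616.00
Total: $82,930.00 − $5,616.00 = $77,314.00

$77,314.00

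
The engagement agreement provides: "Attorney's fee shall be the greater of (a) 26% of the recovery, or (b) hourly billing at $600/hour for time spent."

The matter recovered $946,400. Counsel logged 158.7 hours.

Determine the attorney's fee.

$246,064.00

(a) 26% of $946,400 = $246,064.00
(b) 158.7 × $600 = $95,220.00
The greater is (a): $246,064.00.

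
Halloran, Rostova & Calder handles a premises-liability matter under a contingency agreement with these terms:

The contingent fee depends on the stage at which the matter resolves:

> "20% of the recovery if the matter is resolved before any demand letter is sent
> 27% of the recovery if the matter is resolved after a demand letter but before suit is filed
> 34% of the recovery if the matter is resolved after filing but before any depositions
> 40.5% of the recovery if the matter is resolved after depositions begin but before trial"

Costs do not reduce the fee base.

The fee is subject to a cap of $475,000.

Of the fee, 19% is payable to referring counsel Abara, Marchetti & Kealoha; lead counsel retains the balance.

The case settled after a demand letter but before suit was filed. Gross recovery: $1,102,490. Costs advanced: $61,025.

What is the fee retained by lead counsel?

Fee base is the gross recovery, $1,102,490; costs are reimbursed separately.
The matter settled after a demand letter but before suit was filed, so the 27% rate applies.
$1,102,490 × 27% = $297,672.30
$297,672.30 is under the $475,000 cap.
Referral share: 19% of $297,672.30 = $56,557.74; lead counsel retains $297,672.30 − $56,557.74 = $241,114.56.

$241,114.56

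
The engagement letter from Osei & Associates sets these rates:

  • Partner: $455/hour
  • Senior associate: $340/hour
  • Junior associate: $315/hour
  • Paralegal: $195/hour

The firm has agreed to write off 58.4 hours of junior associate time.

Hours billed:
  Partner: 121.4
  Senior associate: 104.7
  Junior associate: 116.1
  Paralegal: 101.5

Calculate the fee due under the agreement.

$128,803.00

Partner: 121.4 × $455 = $55,237.00
Senior associate: 104.7 × $340 = $35,598.00
Junior associate: 116.1 × $315 = $36,571.50
Paralegal: 101.5 × $195 = $19,792.50
Subtotal: $147,199.00
Write-off: 58.4 × $315 = $18,396.00
Total: $147,199.00 − $18,396.00 = $128,803.00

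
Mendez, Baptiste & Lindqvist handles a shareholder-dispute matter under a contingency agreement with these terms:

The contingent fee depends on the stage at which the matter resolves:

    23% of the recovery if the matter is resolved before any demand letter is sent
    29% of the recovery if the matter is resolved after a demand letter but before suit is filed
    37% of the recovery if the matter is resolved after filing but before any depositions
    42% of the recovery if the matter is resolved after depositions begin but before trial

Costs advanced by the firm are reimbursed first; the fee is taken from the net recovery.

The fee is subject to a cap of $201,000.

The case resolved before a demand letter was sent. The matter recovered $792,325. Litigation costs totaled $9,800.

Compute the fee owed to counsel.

$179,980.75

Fee base (net of costs): $792,325 − $9,800 = $782,525
The matter resolved before a demand letter was sent, so the 23% rate applies.
$782,525 × 23% = $179,980.75
$179,980.75 is under the $201,000 cap.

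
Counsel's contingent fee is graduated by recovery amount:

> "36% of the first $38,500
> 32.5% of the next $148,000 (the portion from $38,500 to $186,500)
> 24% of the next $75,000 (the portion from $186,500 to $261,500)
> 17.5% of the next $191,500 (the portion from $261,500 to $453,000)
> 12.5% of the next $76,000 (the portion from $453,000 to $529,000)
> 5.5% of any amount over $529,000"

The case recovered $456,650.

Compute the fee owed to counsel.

$113,928.75

First $38,500 at 36% = $13,860.00
Next $148,000 at 32.5% = $48,100.00
Next $75,000 at 24% = $18,000.00
Next $191,500 at 17.5% = $33,512.50
Remaining $3,650 at 12.5% = $456.25
Fee: $13,860.00 + $48,100.00 + $18,000.00 + $33,512.50 + $456.25 = $113,928.75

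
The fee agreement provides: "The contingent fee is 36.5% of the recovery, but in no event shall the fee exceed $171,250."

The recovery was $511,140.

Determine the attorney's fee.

36.5% of $511,140 = $186,566.10
That exceeds the $171,250 cap, so the fee is capped at $171,250.

$171,250.00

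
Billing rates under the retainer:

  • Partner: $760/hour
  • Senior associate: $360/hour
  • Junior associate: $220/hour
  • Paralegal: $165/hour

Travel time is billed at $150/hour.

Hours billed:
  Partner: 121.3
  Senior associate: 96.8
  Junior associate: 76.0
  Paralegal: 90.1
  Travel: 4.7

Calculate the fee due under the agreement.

$159,327.50

Partner: 121.3 × $760 = $92,188.00
Senior associate: 96.8 × $360 = $34,848.00
Junior associate: 76.0 × $220 = $16,720.00
Paralegal: 90.1 × $165 = $14,866.50
Subtotal: $92,188.00 + $34,848.00 + $16,720.00 + $14,866.50 = $158,622.50
Travel: 4.7 × $150 = $705.00
Total: $158,622.50 + $705.00 = $159,327.50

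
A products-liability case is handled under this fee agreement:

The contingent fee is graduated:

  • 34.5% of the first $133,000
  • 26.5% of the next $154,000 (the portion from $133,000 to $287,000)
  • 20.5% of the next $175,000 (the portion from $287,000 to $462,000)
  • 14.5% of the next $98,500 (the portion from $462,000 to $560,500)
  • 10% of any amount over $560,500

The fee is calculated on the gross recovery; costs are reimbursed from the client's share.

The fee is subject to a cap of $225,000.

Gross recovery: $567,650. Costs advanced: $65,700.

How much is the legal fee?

Fee base is the gross recovery, $567,650; costs are reimbursed separately.
First $133,000 at 34.5% = $45,885.00
Next $154,000 at 26.5% = $40,810.00
Next $175,000 at 20.5% = $35,875.00
Next $98,500 at 14.5% = $14,282.50
Remaining $7,150 at 10% = $715.00
Fee: $45,885.00 + $40,810.00 + $35,875.00 + $14,282.50 + $715.00 = $137,567.50
$137,567.50 is under the $225,000 cap.

$137,567.50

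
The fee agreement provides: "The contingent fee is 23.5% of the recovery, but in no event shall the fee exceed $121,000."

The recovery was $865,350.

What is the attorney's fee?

23.5% of $865,350 = $203,357.25
That exceeds the $121,000 cap, so the fee is capped at $121,000.

$121,000.00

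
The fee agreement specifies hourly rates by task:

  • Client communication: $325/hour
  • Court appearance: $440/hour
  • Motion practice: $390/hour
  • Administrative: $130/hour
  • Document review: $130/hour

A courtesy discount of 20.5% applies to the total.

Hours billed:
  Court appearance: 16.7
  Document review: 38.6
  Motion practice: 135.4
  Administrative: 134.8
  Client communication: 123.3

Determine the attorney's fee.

Client communication: 123.3 × $325 = $40,072.50
Court appearance: 16.7 × $440 = $7,348.00
Motion practice: 135.4 × $390 = $52,806.00
Administrative: 134.8 × $130 = $17,524.00
Document review: 38.6 × $130 = $5,018.00
Subtotal: $122,768.50
Less 20.5% discount: −$25,167.54
Total: $122,768.50 − $25,167.54 = $97,600.96

$97,600.96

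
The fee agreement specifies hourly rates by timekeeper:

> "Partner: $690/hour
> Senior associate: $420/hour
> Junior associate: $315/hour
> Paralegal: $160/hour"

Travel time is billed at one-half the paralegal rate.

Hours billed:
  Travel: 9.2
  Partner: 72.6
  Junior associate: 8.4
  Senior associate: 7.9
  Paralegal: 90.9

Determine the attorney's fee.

Partner: 72.6 × $690 = $50,094.00
Senior associate: 7.9 × $420 = $3,318.00
Junior associate: 8.4 × $315 = $2,646.00
Paralegal: 90.9 × $160 = $14,544.00
Subtotal: $50,094.00 + $3,318.00 + $2,646.00 + $14,544.00 = $70,602.00
Travel: 9.2 × ($160 ÷ 2) = 9.2 × $80.00 = $736.00
Total: $70,602.00 + $736.00 = $71,338.00

$71,338.00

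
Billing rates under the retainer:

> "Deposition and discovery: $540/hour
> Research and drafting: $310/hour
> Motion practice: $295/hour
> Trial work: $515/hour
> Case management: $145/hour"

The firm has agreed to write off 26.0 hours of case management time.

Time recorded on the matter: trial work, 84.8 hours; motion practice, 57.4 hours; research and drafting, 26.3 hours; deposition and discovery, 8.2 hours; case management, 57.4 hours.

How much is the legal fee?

$77,739.00

Deposition and discovery: 8.2 × $540 = $4,428.00
Research and drafting: 26.3 × $310 = $8,153.00
Motion practice: 57.4 × $295 = $16,933.00
Trial work: 84.8 × $515 = $43,672.00
Case management: 57.4 × $145 = $8,323.00
Subtotal: $81,509.00
Write-off: 26.0 × $145 = $3,770.00
Total: $81,509.00 − $3,770.00 = $77,739.00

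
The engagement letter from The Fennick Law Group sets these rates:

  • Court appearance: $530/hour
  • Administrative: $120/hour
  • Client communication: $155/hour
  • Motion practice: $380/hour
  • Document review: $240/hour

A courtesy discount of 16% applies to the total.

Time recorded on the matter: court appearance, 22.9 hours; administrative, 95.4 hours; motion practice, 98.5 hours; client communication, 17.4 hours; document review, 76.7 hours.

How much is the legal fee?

$68,980.80

Court appearance: 22.9 × $530 = $12,137.00
Administrative: 95.4 × $120 = $11,448.00
Client communication: 17.4 × $155 = $2,697.00
Motion practice: 98.5 × $380 = $37,430.00
Document review: 76.7 × $240 = $18,408.00
Subtotal: $82,120.00
Less 16% discount: −$13,139.20
Total: $82,120.00 − $13,139.20 = $68,980.80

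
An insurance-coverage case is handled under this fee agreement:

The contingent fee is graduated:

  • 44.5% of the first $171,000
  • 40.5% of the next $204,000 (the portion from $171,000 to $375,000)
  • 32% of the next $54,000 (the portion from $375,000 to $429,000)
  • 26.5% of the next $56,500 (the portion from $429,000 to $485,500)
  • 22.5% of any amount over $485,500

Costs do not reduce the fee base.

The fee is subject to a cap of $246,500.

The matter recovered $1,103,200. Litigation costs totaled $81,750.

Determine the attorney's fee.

Fee base is the gross recovery, $1,103,200; costs are reimbursed separately.
First $171,000 at 44.5% = $76,095.00
Next $204,000 at 40.5% = $82,620.00
Next $54,000 at 32% = $17,280.00
Next $56,500 at 26.5% = $14,972.50
Remaining $617,700 at 22.5% = $138,982.50
Fee: $76,095.00 + $82,620.00 + $17,280.00 + $14,972.50 + $138,982.50 = $329,950.00
$329,950.00 exceeds the $246,500 cap, so the fee is capped at $246,500.00.

$246,500.00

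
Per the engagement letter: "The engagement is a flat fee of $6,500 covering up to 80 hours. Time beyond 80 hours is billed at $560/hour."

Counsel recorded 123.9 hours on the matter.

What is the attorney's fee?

$31,084.00

Flat fee: $6,500.00
Excess hours: 123.9 − 80 = 43.9
Overrun: 43.9 × $560 = $24,584.00
Total: $6,500.00 + $24,584.00 = $31,084.00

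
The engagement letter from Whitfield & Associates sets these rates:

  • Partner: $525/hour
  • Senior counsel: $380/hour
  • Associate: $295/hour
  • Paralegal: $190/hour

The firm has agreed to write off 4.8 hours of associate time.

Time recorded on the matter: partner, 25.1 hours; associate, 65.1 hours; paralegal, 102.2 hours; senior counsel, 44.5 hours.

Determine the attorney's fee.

Partner: 25.1 × $525 = $13,177.50
Senior counsel: 44.5 × $380 = $16,910.00
Associate: 65.1 × $295 = $19,204.50
Paralegal: 102.2 × $190 = $19,418.00
Subtotal: $68,710.00
Write-off: 4.8 × $295 = $1,416.00
Total: $68,710.00 − $1,416.00 = $67,294.00

$67,294.00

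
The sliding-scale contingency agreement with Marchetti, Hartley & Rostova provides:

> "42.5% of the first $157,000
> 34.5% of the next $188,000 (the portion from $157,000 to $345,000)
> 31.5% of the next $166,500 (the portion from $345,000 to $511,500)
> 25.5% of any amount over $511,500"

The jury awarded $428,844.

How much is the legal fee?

$157,995.86

First $157,000 at 42.5% = $66,725.00
Next $188,000 at 34.5% = $64,860.00
Remaining $83,844 at 31.5% = $26,410.86
Fee: $66,725.00 + $64,860.00 + $26,410.86 = $157,995.86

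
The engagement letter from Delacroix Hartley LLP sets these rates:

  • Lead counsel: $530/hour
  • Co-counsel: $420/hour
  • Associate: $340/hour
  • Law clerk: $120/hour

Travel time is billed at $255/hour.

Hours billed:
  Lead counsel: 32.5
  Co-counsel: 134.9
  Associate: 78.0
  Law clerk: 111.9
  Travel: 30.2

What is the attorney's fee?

Lead counsel: 32.5 × $530 = $17,225.00
Co-counsel: 134.9 × $420 = $56,658.00
Associate: 78.0 × $340 = $26,520.00
Law clerk: 111.9 × $120 = $13,428.00
Subtotal: $17,225.00 + $56,658.00 + $26,520.00 + $13,428.00 = $113,831.00
Travel: 30.2 × $255 = $7,701.00
Total: $113,831.00 + $7,701.00 = $121,532.00

$121,532.00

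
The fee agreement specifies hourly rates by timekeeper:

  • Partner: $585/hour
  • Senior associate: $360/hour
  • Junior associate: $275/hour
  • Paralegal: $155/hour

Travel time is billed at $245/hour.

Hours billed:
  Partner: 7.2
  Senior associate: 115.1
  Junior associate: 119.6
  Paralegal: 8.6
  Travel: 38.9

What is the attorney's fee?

$89,401.50

Partner: 7.2 × $585 = $4,212.00
Senior associate: 115.1 × $360 = $41,436.00
Junior associate: 119.6 × $275 = $32,890.00
Paralegal: 8.6 × $155 = $1,333.00
Subtotal: $4,212.00 + $41,436.00 + $32,890.00 + $1,333.00 = $79,871.00
Travel: 38.9 × $245 = $9,530.50
Total: $79,871.00 + $9,530.50 = $89,401.50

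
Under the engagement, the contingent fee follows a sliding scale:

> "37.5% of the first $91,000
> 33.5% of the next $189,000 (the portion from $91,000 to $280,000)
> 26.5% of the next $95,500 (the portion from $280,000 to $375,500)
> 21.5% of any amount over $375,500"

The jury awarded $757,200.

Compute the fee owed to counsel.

First $91,000 at 37.5% = $34,125.00
Next $189,000 at 33.5% = $63,315.00
Next $95,500 at 26.5% = $25,307.50
Remaining $381,700 at 21.5% = $82,065.50
Fee: $34,125.00 + $63,315.00 + $25,307.50 + $82,065.50 = $204,813.00

$204,813.00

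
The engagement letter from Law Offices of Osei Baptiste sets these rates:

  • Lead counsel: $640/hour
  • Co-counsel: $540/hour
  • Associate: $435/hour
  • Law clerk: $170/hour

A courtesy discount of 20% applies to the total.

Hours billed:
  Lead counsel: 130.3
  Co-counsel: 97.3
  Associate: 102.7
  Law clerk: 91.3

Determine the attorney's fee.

Lead counsel: 130.3 × $640 = $83,392.00
Co-counsel: 97.3 × $540 = $52,542.00
Associate: 102.7 × $435 = $44,674.50
Law clerk: 91.3 × $170 = $15,521.00
Subtotal: $196,129.50
Less 20% discount: −$39,225.90
Total: $196,129.50 − $39,225.90 = $156,903.60

$156,903.60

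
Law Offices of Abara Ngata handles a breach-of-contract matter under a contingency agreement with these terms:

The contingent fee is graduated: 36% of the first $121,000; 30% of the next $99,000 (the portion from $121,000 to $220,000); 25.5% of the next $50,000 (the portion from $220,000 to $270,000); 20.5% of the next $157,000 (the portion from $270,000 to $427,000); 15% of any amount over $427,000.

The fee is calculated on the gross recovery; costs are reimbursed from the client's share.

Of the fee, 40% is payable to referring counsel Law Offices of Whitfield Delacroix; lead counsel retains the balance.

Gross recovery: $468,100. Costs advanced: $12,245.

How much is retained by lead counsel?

Fee base is the gross recovery, $468,100; costs are reimbursed separately.
First $121,000 at 36% = $43,560.00
Next $99,000 at 30% = $29,700.00
Next $50,000 at 25.5% = $12,750.00
Next $157,000 at 20.5% = $32,185.00
Remaining $41,100 at 15% = $6,165.00
Fee: $43,560.00 + $29,700.00 + $12,750.00 + $32,185.00 + $6,165.00 = $124,360.00
Referral share: 40% of $124,360.00 = $49,744.00; lead counsel retains $124,360.00 − $49,744.00 = $74,616.00.

$74,616.00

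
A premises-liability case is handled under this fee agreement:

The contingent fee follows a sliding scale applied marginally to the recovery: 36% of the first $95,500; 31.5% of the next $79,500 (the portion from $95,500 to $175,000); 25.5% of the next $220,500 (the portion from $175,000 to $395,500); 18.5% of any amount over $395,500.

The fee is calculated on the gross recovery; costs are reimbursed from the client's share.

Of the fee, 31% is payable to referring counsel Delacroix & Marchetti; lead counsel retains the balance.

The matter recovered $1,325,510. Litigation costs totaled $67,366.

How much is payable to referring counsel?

Fee base is the gross recovery, $1,325,510; costs are reimbursed separately.
First $95,500 at 36% = $34,380.00
Next $79,500 at 31.5% = $25,042.50
Next $220,500 at 25.5% = $56,227.50
Remaining $930,010 at 18.5% = $172,051.85
Fee: $34,380.00 + $25,042.50 + $56,227.50 + $172,051.85 = $287,701.85
Referral share: 31% of $287,701.85 = $89,187.57; lead counsel retains $287,701.85 − $89,187.57 = $198,514.28.

$89,187.57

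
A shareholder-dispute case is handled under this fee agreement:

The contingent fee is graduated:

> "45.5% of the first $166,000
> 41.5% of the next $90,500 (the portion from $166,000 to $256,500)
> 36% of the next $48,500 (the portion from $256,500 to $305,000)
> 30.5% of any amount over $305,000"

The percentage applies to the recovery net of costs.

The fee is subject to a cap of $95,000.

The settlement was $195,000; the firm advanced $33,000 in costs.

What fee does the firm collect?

$73,710.00

Fee base (net of costs): $195,000 − $33,000 = $162,000
First $162,000 at 45.5% = $73,710.00
$73,710.00 is under the $95,000 cap.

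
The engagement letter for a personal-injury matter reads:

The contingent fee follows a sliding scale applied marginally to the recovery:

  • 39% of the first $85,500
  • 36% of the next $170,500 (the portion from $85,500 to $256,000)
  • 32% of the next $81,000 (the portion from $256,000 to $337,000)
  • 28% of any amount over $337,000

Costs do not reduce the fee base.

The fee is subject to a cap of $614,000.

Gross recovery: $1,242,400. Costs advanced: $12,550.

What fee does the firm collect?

Fee base is the gross recovery, $1,242,400; costs are reimbursed separately.
First $85,500 at 39% = $33,345.00
Next $170,500 at 36% = $61,380.00
Next $81,000 at 32% = $25,920.00
Remaining $905,400 at 28% = $253,512.00
Fee: $33,345.00 + $61,380.00 + $25,920.00 + $253,512.00 = $374,157.00
$374,157.00 is under the $614,000 cap.

$374,157.00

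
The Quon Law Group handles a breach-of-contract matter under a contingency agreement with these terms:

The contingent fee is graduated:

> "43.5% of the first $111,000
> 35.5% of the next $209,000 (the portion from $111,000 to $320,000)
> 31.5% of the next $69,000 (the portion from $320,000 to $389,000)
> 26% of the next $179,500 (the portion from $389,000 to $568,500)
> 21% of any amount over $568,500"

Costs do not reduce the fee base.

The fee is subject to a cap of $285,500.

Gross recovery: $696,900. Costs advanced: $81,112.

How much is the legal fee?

Fee base is the gross recovery, $696,900; costs are reimbursed separately.
First $111,000 at 43.5% = $48,285.00
Next $209,000 at 35.5% = $74,195.00
Next $69,000 at 31.5% = $21,735.00
Next $179,500 at 26% = $46,670.00
Remaining $128,400 at 21% = $26,964.00
Fee: $48,285.00 + $74,195.00 + $21,735.00 + $46,670.00 + $26,964.00 = $217,849.00
$217,849.00 is under the $285,500 cap.

$217,849.00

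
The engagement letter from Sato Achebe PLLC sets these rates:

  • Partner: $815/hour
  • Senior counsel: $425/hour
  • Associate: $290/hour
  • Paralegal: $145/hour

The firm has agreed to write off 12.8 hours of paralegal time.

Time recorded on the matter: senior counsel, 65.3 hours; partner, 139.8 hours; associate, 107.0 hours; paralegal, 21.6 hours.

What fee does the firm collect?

Partner: 139.8 × $815 = $113,937.00
Senior counsel: 65.3 × $425 = $27,752.50
Associate: 107.0 × $290 = $31,030.00
Paralegal: 21.6 × $145 = $3,132.00
Subtotal: $175,851.50
Write-off: 12.8 × $145 = $1,856.00
Total: $175,851.50 − $1,856.00 = $173,995.50

$173,995.50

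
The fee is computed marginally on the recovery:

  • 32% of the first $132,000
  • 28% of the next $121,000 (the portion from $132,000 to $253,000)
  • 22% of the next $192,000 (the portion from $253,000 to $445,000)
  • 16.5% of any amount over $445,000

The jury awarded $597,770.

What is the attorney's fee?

$143,567.05

First $132,000 at 32% = $42,240.00
Next $121,000 at 28% = $33,880.00
Next $192,000 at 22% = $42,240.00
Remaining $152,770 at 16.5% = $25,207.05
Fee: $42,240.00 + $33,880.00 + $42,240.00 + $25,207.05 = $143,567.05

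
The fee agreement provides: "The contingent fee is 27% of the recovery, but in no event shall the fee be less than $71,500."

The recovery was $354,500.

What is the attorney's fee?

27% of $354,500 = $95,715.00
That exceeds the $71,500 minimum.

$95,715.00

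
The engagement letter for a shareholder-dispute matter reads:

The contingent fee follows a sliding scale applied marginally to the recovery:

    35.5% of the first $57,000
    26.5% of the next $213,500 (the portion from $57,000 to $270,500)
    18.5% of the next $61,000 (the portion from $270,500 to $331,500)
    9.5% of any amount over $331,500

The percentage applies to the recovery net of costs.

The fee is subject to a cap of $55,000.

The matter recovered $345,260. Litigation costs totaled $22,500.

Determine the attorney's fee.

Fee base (net of costs): $345,260 − $22,500 = $322,760
First $57,000 at 35.5% = $20,235.00
Next $213,500 at 26.5% = $56,577.50
Remaining $52,260 at 18.5% = $9,668.10
Fee: $20,235.00 + $56,577.50 + $9,668.10 = $86,480.60
$86,480.60 exceeds the $55,000 cap, so the fee is capped at $55,000.00.

$55,000.00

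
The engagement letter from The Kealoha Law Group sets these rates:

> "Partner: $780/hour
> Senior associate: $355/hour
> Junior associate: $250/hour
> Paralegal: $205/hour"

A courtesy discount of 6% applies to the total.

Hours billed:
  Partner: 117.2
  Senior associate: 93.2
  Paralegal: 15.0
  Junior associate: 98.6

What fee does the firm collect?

$143,093.38

Partner: 117.2 × $780 = $91,416.00
Senior associate: 93.2 × $355 = $33,086.00
Junior associate: 98.6 × $250 = $24,650.00
Paralegal: 15.0 × $205 = $3,075.00
Subtotal: $152,227.00
Less 6% discount: −$9,133.62
Total: $152,227.00 − $9,133.62 = $143,093.38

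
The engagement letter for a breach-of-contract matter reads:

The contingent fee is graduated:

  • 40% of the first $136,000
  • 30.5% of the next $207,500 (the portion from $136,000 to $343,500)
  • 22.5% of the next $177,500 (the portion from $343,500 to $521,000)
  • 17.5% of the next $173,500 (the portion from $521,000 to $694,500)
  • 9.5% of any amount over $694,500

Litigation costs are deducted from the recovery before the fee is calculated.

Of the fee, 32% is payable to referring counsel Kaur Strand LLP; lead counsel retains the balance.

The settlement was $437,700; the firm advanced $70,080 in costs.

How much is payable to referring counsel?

$39,396.64

Fee base (net of costs): $437,700 − $70,080 = $367,620
First $136,000 at 40% = $54,400.00
Next $207,500 at 30.5% = $63,287.50
Remaining $24,120 at 22.5% = $5,427.00
Fee: $54,400.00 + $63,287.50 + $5,427.00 = $123,114.50
Referral share: 32% of $123,114.50 = $39,396.64; lead counsel retains $123,114.50 − $39,396.64 = $83,717.86.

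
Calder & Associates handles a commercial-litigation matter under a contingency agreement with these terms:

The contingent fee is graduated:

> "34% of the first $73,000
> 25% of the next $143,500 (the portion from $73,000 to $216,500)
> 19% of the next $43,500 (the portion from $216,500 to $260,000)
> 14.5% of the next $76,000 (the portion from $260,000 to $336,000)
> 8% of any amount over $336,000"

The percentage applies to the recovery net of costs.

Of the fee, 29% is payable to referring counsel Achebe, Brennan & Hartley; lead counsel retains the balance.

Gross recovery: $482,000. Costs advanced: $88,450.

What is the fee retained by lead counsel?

$60,054.64

Fee base (net of costs): $482,000 − $88,450 = $393,550
First $73,000 at 34% = $24,820.00
Next $143,500 at 25% = $35,875.00
Next $43,500 at 19% = $8,265.00
Next $76,000 at 14.5% = $11,020.00
Remaining $57,550 at 8% = $4,604.00
Fee: $24,820.00 + $35,875.00 + $8,265.00 + $11,020.00 + $4,604.00 = $84,584.00
Referral share: 29% of $84,584.00 = $24,529.36; lead counsel retains $84,584.00 − $24,529.36 = $60,054.64.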